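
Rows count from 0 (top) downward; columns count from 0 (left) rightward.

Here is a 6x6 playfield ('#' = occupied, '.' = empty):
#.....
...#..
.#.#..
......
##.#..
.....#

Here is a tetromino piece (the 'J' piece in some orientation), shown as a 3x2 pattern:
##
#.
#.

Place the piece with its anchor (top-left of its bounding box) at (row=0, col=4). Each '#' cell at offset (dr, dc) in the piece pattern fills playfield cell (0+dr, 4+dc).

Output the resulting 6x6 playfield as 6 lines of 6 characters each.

Fill (0+0,4+0) = (0,4)
Fill (0+0,4+1) = (0,5)
Fill (0+1,4+0) = (1,4)
Fill (0+2,4+0) = (2,4)

Answer: #...##
...##.
.#.##.
......
##.#..
.....#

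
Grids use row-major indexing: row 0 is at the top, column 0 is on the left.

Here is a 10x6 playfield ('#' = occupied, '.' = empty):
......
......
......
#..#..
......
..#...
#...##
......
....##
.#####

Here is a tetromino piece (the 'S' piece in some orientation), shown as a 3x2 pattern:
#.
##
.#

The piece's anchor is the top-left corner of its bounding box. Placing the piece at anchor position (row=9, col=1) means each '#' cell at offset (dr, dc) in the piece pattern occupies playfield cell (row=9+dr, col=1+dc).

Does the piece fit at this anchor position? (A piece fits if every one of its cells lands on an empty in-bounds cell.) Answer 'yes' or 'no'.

Answer: no

Derivation:
Check each piece cell at anchor (9, 1):
  offset (0,0) -> (9,1): occupied ('#') -> FAIL
  offset (1,0) -> (10,1): out of bounds -> FAIL
  offset (1,1) -> (10,2): out of bounds -> FAIL
  offset (2,1) -> (11,2): out of bounds -> FAIL
All cells valid: no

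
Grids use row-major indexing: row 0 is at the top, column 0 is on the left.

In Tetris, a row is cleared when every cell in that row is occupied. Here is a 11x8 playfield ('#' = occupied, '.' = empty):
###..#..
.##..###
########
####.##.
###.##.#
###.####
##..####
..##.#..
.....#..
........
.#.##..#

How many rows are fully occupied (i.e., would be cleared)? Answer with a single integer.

Answer: 1

Derivation:
Check each row:
  row 0: 4 empty cells -> not full
  row 1: 3 empty cells -> not full
  row 2: 0 empty cells -> FULL (clear)
  row 3: 2 empty cells -> not full
  row 4: 2 empty cells -> not full
  row 5: 1 empty cell -> not full
  row 6: 2 empty cells -> not full
  row 7: 5 empty cells -> not full
  row 8: 7 empty cells -> not full
  row 9: 8 empty cells -> not full
  row 10: 4 empty cells -> not full
Total rows cleared: 1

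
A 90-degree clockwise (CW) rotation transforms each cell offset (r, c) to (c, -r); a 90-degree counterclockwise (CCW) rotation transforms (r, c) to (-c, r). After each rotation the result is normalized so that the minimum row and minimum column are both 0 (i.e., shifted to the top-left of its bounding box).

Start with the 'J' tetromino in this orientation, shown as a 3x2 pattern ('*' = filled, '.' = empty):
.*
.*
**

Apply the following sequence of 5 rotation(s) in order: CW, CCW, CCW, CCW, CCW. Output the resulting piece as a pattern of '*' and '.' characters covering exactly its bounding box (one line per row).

Start:
.*
.*
**
After rotation 1 (CW):
*..
***
After rotation 2 (CCW):
.*
.*
**
After rotation 3 (CCW):
***
..*
After rotation 4 (CCW):
**
*.
*.
After rotation 5 (CCW):
*..
***

Answer: *..
***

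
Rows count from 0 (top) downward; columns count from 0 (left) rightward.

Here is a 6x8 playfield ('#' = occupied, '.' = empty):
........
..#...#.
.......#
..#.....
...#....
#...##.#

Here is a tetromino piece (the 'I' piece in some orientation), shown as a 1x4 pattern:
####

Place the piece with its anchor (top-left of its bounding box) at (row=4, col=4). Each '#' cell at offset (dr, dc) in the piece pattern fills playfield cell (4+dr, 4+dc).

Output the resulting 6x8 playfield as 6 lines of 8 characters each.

Answer: ........
..#...#.
.......#
..#.....
...#####
#...##.#

Derivation:
Fill (4+0,4+0) = (4,4)
Fill (4+0,4+1) = (4,5)
Fill (4+0,4+2) = (4,6)
Fill (4+0,4+3) = (4,7)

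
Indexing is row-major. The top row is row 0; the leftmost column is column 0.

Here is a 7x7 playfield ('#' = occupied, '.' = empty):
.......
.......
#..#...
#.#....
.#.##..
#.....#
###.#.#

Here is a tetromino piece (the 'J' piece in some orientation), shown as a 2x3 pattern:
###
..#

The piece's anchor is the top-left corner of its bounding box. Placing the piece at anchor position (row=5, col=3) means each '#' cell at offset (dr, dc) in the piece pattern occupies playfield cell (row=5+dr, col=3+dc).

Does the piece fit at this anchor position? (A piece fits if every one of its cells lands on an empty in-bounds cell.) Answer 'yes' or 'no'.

Check each piece cell at anchor (5, 3):
  offset (0,0) -> (5,3): empty -> OK
  offset (0,1) -> (5,4): empty -> OK
  offset (0,2) -> (5,5): empty -> OK
  offset (1,2) -> (6,5): empty -> OK
All cells valid: yes

Answer: yes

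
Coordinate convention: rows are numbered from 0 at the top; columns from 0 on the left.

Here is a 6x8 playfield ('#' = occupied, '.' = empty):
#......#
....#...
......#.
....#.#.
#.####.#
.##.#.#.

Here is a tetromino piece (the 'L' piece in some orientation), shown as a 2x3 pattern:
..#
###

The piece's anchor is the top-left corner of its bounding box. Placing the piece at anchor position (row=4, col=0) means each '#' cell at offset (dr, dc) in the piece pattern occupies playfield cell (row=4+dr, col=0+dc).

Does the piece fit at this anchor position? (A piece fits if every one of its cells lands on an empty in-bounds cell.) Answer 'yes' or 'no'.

Answer: no

Derivation:
Check each piece cell at anchor (4, 0):
  offset (0,2) -> (4,2): occupied ('#') -> FAIL
  offset (1,0) -> (5,0): empty -> OK
  offset (1,1) -> (5,1): occupied ('#') -> FAIL
  offset (1,2) -> (5,2): occupied ('#') -> FAIL
All cells valid: no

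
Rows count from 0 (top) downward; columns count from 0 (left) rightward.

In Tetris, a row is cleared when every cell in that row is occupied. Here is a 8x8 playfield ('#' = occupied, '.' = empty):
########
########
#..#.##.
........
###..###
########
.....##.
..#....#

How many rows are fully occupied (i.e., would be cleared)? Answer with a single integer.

Check each row:
  row 0: 0 empty cells -> FULL (clear)
  row 1: 0 empty cells -> FULL (clear)
  row 2: 4 empty cells -> not full
  row 3: 8 empty cells -> not full
  row 4: 2 empty cells -> not full
  row 5: 0 empty cells -> FULL (clear)
  row 6: 6 empty cells -> not full
  row 7: 6 empty cells -> not full
Total rows cleared: 3

Answer: 3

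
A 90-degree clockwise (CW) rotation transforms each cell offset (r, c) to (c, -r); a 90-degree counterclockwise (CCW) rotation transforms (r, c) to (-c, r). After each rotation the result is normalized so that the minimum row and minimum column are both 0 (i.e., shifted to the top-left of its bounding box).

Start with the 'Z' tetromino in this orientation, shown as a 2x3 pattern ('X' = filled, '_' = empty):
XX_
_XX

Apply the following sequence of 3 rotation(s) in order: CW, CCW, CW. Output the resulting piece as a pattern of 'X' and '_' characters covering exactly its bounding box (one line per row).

Answer: _X
XX
X_

Derivation:
Start:
XX_
_XX
After rotation 1 (CW):
_X
XX
X_
After rotation 2 (CCW):
XX_
_XX
After rotation 3 (CW):
_X
XX
X_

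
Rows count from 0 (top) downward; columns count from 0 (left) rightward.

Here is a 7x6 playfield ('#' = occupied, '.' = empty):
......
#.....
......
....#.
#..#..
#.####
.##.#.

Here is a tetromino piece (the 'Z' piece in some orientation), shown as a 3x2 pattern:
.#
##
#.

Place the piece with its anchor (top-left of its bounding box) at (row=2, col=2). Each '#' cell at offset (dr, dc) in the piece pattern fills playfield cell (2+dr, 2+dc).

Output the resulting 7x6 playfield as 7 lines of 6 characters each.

Fill (2+0,2+1) = (2,3)
Fill (2+1,2+0) = (3,2)
Fill (2+1,2+1) = (3,3)
Fill (2+2,2+0) = (4,2)

Answer: ......
#.....
...#..
..###.
#.##..
#.####
.##.#.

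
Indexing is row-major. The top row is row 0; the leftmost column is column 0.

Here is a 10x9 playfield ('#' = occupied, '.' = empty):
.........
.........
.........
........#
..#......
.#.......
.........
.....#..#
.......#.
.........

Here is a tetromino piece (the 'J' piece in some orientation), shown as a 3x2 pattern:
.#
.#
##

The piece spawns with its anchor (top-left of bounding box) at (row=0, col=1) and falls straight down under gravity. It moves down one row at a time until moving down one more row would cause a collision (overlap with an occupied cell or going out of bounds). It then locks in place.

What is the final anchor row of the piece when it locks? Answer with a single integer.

Spawn at (row=0, col=1). Try each row:
  row 0: fits
  row 1: fits
  row 2: blocked -> lock at row 1

Answer: 1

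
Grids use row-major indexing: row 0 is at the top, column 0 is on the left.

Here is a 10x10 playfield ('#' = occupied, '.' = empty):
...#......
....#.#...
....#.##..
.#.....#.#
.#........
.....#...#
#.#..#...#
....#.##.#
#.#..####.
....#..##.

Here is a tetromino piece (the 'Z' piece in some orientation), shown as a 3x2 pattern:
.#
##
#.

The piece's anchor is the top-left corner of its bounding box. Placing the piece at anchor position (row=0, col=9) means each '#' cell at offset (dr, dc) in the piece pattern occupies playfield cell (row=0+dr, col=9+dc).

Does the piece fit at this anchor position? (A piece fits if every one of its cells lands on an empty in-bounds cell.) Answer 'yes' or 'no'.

Check each piece cell at anchor (0, 9):
  offset (0,1) -> (0,10): out of bounds -> FAIL
  offset (1,0) -> (1,9): empty -> OK
  offset (1,1) -> (1,10): out of bounds -> FAIL
  offset (2,0) -> (2,9): empty -> OK
All cells valid: no

Answer: no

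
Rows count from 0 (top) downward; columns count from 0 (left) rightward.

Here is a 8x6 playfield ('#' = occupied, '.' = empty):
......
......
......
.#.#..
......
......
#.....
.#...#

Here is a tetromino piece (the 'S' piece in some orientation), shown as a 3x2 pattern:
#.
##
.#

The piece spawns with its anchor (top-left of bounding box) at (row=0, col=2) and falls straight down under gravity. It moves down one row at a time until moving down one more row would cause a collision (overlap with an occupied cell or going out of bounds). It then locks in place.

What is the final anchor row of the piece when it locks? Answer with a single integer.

Answer: 0

Derivation:
Spawn at (row=0, col=2). Try each row:
  row 0: fits
  row 1: blocked -> lock at row 0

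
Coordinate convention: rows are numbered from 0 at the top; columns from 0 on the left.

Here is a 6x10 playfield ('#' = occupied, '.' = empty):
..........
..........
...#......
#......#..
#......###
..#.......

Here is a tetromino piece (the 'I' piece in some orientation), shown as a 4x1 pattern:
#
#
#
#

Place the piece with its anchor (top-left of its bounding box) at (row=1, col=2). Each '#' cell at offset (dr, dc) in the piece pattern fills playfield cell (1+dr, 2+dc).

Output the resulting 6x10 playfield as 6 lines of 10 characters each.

Fill (1+0,2+0) = (1,2)
Fill (1+1,2+0) = (2,2)
Fill (1+2,2+0) = (3,2)
Fill (1+3,2+0) = (4,2)

Answer: ..........
..#.......
..##......
#.#....#..
#.#....###
..#.......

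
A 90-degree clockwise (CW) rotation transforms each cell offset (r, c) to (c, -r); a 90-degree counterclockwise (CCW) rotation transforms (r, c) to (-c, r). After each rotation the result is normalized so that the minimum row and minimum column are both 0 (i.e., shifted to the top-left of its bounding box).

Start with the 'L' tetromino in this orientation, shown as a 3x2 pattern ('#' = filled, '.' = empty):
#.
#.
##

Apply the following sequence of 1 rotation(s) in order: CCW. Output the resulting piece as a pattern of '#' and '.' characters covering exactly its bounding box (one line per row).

Answer: ..#
###

Derivation:
Start:
#.
#.
##
After rotation 1 (CCW):
..#
###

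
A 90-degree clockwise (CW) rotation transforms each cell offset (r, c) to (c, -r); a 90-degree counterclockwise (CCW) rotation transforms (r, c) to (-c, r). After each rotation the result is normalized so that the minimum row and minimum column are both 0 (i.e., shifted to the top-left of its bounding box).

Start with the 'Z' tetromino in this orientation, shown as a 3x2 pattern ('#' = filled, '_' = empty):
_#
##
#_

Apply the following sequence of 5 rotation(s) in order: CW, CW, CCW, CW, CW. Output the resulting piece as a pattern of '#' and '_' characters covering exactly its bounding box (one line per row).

Answer: ##_
_##

Derivation:
Start:
_#
##
#_
After rotation 1 (CW):
##_
_##
After rotation 2 (CW):
_#
##
#_
After rotation 3 (CCW):
##_
_##
After rotation 4 (CW):
_#
##
#_
After rotation 5 (CW):
##_
_##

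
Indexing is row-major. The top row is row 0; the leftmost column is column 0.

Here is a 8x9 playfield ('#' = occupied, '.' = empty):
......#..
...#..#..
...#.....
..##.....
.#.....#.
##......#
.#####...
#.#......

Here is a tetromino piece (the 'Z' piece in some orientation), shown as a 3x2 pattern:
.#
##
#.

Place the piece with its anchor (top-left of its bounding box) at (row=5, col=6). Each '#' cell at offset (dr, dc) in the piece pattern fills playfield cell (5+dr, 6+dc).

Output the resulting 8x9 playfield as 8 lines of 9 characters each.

Answer: ......#..
...#..#..
...#.....
..##.....
.#.....#.
##.....##
.#######.
#.#...#..

Derivation:
Fill (5+0,6+1) = (5,7)
Fill (5+1,6+0) = (6,6)
Fill (5+1,6+1) = (6,7)
Fill (5+2,6+0) = (7,6)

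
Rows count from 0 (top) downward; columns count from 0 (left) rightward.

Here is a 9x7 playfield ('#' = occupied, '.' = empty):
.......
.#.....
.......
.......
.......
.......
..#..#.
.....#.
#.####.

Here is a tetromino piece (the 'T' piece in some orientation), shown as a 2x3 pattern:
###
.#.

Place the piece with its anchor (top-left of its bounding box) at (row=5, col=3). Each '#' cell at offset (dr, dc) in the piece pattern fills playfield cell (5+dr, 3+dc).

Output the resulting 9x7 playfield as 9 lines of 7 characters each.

Fill (5+0,3+0) = (5,3)
Fill (5+0,3+1) = (5,4)
Fill (5+0,3+2) = (5,5)
Fill (5+1,3+1) = (6,4)

Answer: .......
.#.....
.......
.......
.......
...###.
..#.##.
.....#.
#.####.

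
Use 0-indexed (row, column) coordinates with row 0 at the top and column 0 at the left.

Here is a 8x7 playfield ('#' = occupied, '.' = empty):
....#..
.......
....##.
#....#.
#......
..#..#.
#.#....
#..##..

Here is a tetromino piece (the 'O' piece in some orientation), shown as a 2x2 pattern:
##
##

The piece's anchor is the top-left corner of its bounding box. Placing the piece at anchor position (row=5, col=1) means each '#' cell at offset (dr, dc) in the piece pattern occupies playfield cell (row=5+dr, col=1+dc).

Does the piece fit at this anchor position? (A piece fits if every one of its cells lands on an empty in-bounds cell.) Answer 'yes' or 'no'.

Check each piece cell at anchor (5, 1):
  offset (0,0) -> (5,1): empty -> OK
  offset (0,1) -> (5,2): occupied ('#') -> FAIL
  offset (1,0) -> (6,1): empty -> OK
  offset (1,1) -> (6,2): occupied ('#') -> FAIL
All cells valid: no

Answer: no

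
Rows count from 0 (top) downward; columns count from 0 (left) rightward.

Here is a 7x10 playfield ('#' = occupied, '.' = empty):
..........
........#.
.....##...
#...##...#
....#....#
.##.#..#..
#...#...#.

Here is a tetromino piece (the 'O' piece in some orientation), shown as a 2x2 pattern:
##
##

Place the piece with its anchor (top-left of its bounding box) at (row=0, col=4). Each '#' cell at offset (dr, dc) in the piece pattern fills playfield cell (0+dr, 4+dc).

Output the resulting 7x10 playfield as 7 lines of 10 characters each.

Fill (0+0,4+0) = (0,4)
Fill (0+0,4+1) = (0,5)
Fill (0+1,4+0) = (1,4)
Fill (0+1,4+1) = (1,5)

Answer: ....##....
....##..#.
.....##...
#...##...#
....#....#
.##.#..#..
#...#...#.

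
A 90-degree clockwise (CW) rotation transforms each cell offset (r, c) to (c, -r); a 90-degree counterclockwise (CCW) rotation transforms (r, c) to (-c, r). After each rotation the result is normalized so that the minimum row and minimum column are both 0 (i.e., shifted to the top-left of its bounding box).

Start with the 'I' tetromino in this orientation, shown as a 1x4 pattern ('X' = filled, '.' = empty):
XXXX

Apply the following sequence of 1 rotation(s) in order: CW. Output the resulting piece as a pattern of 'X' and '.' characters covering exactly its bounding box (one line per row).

Start:
XXXX
After rotation 1 (CW):
X
X
X
X

Answer: X
X
X
X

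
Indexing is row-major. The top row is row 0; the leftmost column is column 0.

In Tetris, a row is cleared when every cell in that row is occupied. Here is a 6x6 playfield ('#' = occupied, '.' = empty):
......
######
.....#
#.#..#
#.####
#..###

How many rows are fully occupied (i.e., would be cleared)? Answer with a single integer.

Check each row:
  row 0: 6 empty cells -> not full
  row 1: 0 empty cells -> FULL (clear)
  row 2: 5 empty cells -> not full
  row 3: 3 empty cells -> not full
  row 4: 1 empty cell -> not full
  row 5: 2 empty cells -> not full
Total rows cleared: 1

Answer: 1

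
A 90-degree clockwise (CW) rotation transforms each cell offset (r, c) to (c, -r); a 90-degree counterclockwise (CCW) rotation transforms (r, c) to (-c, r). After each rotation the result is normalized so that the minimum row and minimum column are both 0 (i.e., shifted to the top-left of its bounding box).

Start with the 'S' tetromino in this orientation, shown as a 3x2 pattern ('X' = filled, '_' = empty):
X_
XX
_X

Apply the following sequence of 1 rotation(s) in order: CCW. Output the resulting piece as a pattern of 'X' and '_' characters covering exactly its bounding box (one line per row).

Answer: _XX
XX_

Derivation:
Start:
X_
XX
_X
After rotation 1 (CCW):
_XX
XX_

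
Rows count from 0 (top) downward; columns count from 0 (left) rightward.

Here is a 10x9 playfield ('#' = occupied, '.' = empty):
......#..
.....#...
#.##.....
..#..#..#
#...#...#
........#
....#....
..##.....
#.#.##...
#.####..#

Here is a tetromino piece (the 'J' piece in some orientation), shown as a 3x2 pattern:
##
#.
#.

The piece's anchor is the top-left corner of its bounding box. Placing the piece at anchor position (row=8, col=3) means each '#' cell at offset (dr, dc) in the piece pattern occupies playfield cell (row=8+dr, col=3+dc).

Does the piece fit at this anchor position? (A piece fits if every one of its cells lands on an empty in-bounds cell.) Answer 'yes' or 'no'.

Answer: no

Derivation:
Check each piece cell at anchor (8, 3):
  offset (0,0) -> (8,3): empty -> OK
  offset (0,1) -> (8,4): occupied ('#') -> FAIL
  offset (1,0) -> (9,3): occupied ('#') -> FAIL
  offset (2,0) -> (10,3): out of bounds -> FAIL
All cells valid: no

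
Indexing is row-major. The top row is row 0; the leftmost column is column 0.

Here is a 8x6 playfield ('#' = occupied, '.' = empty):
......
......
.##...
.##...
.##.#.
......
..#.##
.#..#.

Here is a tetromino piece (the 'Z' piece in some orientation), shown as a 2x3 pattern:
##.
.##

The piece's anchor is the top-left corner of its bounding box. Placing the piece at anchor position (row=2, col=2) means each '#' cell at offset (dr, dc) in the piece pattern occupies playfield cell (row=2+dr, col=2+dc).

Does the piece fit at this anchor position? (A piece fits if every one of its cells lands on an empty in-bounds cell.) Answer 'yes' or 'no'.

Check each piece cell at anchor (2, 2):
  offset (0,0) -> (2,2): occupied ('#') -> FAIL
  offset (0,1) -> (2,3): empty -> OK
  offset (1,1) -> (3,3): empty -> OK
  offset (1,2) -> (3,4): empty -> OK
All cells valid: no

Answer: no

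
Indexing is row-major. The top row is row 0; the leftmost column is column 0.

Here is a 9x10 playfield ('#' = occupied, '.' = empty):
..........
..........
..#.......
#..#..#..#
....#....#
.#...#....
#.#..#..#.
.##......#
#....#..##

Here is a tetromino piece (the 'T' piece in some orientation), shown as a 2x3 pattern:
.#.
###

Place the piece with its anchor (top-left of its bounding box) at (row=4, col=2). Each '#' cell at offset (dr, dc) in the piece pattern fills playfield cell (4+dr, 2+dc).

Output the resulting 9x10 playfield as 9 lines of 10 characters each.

Answer: ..........
..........
..#.......
#..#..#..#
...##....#
.#####....
#.#..#..#.
.##......#
#....#..##

Derivation:
Fill (4+0,2+1) = (4,3)
Fill (4+1,2+0) = (5,2)
Fill (4+1,2+1) = (5,3)
Fill (4+1,2+2) = (5,4)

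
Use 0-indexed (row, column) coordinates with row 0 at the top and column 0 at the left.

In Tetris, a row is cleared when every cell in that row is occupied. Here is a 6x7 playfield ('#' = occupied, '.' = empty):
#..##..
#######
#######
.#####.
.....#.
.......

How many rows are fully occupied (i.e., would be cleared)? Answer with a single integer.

Check each row:
  row 0: 4 empty cells -> not full
  row 1: 0 empty cells -> FULL (clear)
  row 2: 0 empty cells -> FULL (clear)
  row 3: 2 empty cells -> not full
  row 4: 6 empty cells -> not full
  row 5: 7 empty cells -> not full
Total rows cleared: 2

Answer: 2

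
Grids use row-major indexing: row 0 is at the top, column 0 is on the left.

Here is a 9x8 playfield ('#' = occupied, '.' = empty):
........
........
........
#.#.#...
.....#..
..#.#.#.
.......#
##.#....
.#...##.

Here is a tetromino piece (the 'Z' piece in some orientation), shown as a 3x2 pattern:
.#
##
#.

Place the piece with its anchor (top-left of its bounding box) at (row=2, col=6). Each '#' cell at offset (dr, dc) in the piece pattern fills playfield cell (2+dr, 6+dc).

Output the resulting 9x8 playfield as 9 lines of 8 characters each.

Answer: ........
........
.......#
#.#.#.##
.....##.
..#.#.#.
.......#
##.#....
.#...##.

Derivation:
Fill (2+0,6+1) = (2,7)
Fill (2+1,6+0) = (3,6)
Fill (2+1,6+1) = (3,7)
Fill (2+2,6+0) = (4,6)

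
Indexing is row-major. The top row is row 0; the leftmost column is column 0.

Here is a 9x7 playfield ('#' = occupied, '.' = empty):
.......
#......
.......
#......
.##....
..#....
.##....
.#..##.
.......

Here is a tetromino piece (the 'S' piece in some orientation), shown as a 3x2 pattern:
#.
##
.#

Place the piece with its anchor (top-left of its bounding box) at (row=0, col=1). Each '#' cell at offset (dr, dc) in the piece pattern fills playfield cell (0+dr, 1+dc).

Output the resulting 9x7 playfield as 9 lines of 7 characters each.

Answer: .#.....
###....
..#....
#......
.##....
..#....
.##....
.#..##.
.......

Derivation:
Fill (0+0,1+0) = (0,1)
Fill (0+1,1+0) = (1,1)
Fill (0+1,1+1) = (1,2)
Fill (0+2,1+1) = (2,2)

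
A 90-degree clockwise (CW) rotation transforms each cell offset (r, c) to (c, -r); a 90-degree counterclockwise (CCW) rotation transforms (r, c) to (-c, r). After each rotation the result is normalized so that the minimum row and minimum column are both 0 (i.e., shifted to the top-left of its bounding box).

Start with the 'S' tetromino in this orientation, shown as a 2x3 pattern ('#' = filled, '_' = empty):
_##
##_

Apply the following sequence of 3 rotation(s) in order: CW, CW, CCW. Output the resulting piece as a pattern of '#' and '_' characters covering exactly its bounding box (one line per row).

Answer: #_
##
_#

Derivation:
Start:
_##
##_
After rotation 1 (CW):
#_
##
_#
After rotation 2 (CW):
_##
##_
After rotation 3 (CCW):
#_
##
_#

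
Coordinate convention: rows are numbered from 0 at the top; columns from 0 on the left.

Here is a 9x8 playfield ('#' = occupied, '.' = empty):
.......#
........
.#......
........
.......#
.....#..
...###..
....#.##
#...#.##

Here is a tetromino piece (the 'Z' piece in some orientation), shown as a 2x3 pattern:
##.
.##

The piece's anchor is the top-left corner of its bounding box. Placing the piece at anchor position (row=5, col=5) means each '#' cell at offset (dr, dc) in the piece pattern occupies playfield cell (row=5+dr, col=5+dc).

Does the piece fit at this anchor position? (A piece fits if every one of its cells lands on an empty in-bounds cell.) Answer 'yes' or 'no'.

Answer: no

Derivation:
Check each piece cell at anchor (5, 5):
  offset (0,0) -> (5,5): occupied ('#') -> FAIL
  offset (0,1) -> (5,6): empty -> OK
  offset (1,1) -> (6,6): empty -> OK
  offset (1,2) -> (6,7): empty -> OK
All cells valid: no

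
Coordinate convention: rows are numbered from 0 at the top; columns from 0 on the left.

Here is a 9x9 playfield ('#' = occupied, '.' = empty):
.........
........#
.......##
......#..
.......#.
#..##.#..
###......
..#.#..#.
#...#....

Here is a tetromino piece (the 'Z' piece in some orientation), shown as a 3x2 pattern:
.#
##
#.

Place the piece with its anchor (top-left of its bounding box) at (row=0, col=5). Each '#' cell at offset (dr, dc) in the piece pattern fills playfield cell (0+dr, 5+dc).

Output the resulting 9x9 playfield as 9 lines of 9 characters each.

Answer: ......#..
.....##.#
.....#.##
......#..
.......#.
#..##.#..
###......
..#.#..#.
#...#....

Derivation:
Fill (0+0,5+1) = (0,6)
Fill (0+1,5+0) = (1,5)
Fill (0+1,5+1) = (1,6)
Fill (0+2,5+0) = (2,5)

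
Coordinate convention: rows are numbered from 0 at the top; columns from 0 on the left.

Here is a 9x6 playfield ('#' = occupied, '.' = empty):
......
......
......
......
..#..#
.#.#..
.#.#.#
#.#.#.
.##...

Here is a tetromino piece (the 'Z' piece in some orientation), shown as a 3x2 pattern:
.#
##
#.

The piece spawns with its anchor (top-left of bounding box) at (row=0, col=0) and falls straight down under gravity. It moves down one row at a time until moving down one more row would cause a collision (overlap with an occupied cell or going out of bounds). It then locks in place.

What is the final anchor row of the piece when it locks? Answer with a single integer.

Spawn at (row=0, col=0). Try each row:
  row 0: fits
  row 1: fits
  row 2: fits
  row 3: fits
  row 4: blocked -> lock at row 3

Answer: 3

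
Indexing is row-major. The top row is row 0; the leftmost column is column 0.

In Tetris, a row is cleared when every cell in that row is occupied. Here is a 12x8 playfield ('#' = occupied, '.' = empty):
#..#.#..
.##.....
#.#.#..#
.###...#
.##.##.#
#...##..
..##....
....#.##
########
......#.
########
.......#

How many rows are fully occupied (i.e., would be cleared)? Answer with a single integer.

Answer: 2

Derivation:
Check each row:
  row 0: 5 empty cells -> not full
  row 1: 6 empty cells -> not full
  row 2: 4 empty cells -> not full
  row 3: 4 empty cells -> not full
  row 4: 3 empty cells -> not full
  row 5: 5 empty cells -> not full
  row 6: 6 empty cells -> not full
  row 7: 5 empty cells -> not full
  row 8: 0 empty cells -> FULL (clear)
  row 9: 7 empty cells -> not full
  row 10: 0 empty cells -> FULL (clear)
  row 11: 7 empty cells -> not full
Total rows cleared: 2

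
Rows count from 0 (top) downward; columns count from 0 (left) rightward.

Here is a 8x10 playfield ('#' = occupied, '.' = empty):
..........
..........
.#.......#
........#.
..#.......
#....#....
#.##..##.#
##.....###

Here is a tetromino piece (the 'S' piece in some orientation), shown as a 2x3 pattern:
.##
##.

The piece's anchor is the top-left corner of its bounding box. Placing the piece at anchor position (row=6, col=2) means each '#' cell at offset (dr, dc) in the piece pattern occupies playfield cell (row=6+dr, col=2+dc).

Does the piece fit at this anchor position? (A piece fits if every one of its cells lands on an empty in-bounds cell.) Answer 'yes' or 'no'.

Answer: no

Derivation:
Check each piece cell at anchor (6, 2):
  offset (0,1) -> (6,3): occupied ('#') -> FAIL
  offset (0,2) -> (6,4): empty -> OK
  offset (1,0) -> (7,2): empty -> OK
  offset (1,1) -> (7,3): empty -> OK
All cells valid: no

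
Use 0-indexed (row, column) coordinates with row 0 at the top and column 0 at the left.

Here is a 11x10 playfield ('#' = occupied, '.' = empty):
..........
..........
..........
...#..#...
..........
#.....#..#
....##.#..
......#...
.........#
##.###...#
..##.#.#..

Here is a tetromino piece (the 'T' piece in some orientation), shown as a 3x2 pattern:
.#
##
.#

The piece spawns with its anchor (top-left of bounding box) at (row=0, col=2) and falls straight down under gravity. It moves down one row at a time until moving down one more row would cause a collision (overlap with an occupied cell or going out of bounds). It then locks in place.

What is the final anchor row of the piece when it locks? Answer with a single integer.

Spawn at (row=0, col=2). Try each row:
  row 0: fits
  row 1: blocked -> lock at row 0

Answer: 0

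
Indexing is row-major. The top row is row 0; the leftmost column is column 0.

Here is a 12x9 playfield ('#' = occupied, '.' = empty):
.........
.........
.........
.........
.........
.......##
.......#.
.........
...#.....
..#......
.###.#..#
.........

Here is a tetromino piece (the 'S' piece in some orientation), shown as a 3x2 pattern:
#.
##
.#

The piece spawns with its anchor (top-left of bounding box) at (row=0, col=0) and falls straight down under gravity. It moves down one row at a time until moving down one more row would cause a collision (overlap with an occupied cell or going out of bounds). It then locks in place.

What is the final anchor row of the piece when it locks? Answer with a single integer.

Spawn at (row=0, col=0). Try each row:
  row 0: fits
  row 1: fits
  row 2: fits
  row 3: fits
  row 4: fits
  row 5: fits
  row 6: fits
  row 7: fits
  row 8: blocked -> lock at row 7

Answer: 7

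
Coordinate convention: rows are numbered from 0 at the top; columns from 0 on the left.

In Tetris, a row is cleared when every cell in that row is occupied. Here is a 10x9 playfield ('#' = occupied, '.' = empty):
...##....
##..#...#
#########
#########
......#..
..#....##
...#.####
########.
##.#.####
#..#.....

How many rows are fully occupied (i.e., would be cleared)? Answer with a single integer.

Answer: 2

Derivation:
Check each row:
  row 0: 7 empty cells -> not full
  row 1: 5 empty cells -> not full
  row 2: 0 empty cells -> FULL (clear)
  row 3: 0 empty cells -> FULL (clear)
  row 4: 8 empty cells -> not full
  row 5: 6 empty cells -> not full
  row 6: 4 empty cells -> not full
  row 7: 1 empty cell -> not full
  row 8: 2 empty cells -> not full
  row 9: 7 empty cells -> not full
Total rows cleared: 2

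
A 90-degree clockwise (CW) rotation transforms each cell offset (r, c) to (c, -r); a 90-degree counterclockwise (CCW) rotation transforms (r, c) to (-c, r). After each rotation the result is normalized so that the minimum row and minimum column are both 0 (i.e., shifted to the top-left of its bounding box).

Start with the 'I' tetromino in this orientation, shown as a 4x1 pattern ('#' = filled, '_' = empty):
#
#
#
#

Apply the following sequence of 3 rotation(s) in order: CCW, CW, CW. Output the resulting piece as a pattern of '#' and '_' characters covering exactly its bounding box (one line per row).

Answer: ####

Derivation:
Start:
#
#
#
#
After rotation 1 (CCW):
####
After rotation 2 (CW):
#
#
#
#
After rotation 3 (CW):
####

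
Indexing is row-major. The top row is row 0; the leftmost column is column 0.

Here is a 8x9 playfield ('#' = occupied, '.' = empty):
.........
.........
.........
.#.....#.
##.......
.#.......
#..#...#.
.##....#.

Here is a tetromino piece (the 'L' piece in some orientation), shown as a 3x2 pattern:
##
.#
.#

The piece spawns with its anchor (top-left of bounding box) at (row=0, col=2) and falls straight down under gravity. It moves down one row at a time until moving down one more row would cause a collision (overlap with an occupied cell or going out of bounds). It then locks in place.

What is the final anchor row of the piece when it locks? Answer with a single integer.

Answer: 3

Derivation:
Spawn at (row=0, col=2). Try each row:
  row 0: fits
  row 1: fits
  row 2: fits
  row 3: fits
  row 4: blocked -> lock at row 3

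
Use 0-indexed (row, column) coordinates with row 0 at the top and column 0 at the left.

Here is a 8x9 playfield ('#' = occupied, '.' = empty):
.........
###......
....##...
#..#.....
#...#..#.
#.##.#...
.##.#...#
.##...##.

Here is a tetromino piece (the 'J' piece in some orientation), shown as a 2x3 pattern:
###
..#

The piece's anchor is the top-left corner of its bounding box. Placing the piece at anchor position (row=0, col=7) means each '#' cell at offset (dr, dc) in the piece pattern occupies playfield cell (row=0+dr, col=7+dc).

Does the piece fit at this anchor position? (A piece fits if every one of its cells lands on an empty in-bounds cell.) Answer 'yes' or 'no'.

Answer: no

Derivation:
Check each piece cell at anchor (0, 7):
  offset (0,0) -> (0,7): empty -> OK
  offset (0,1) -> (0,8): empty -> OK
  offset (0,2) -> (0,9): out of bounds -> FAIL
  offset (1,2) -> (1,9): out of bounds -> FAIL
All cells valid: no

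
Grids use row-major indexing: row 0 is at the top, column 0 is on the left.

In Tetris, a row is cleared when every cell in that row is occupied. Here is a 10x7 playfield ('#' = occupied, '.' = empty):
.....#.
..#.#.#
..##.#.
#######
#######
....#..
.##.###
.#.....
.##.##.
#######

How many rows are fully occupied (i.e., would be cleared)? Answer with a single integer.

Answer: 3

Derivation:
Check each row:
  row 0: 6 empty cells -> not full
  row 1: 4 empty cells -> not full
  row 2: 4 empty cells -> not full
  row 3: 0 empty cells -> FULL (clear)
  row 4: 0 empty cells -> FULL (clear)
  row 5: 6 empty cells -> not full
  row 6: 2 empty cells -> not full
  row 7: 6 empty cells -> not full
  row 8: 3 empty cells -> not full
  row 9: 0 empty cells -> FULL (clear)
Total rows cleared: 3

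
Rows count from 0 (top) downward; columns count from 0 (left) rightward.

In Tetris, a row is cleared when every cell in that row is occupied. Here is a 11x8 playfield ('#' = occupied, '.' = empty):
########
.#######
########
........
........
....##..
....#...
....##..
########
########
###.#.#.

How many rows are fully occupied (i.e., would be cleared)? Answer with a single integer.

Answer: 4

Derivation:
Check each row:
  row 0: 0 empty cells -> FULL (clear)
  row 1: 1 empty cell -> not full
  row 2: 0 empty cells -> FULL (clear)
  row 3: 8 empty cells -> not full
  row 4: 8 empty cells -> not full
  row 5: 6 empty cells -> not full
  row 6: 7 empty cells -> not full
  row 7: 6 empty cells -> not full
  row 8: 0 empty cells -> FULL (clear)
  row 9: 0 empty cells -> FULL (clear)
  row 10: 3 empty cells -> not full
Total rows cleared: 4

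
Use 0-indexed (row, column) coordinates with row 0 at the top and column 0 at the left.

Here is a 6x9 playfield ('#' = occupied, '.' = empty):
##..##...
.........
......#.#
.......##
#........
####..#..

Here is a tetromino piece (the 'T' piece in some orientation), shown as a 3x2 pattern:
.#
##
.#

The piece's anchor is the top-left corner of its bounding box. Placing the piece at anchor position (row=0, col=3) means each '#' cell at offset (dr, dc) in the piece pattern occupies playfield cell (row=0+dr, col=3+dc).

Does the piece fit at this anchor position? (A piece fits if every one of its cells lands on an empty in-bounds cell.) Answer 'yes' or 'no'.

Answer: no

Derivation:
Check each piece cell at anchor (0, 3):
  offset (0,1) -> (0,4): occupied ('#') -> FAIL
  offset (1,0) -> (1,3): empty -> OK
  offset (1,1) -> (1,4): empty -> OK
  offset (2,1) -> (2,4): empty -> OK
All cells valid: no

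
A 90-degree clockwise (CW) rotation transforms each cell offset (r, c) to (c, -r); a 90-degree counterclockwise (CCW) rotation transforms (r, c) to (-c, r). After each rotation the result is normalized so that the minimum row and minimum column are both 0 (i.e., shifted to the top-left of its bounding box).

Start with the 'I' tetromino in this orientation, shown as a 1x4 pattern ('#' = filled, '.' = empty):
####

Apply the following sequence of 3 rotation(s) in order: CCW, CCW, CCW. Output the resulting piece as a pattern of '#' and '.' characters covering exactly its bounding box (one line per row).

Answer: #
#
#
#

Derivation:
Start:
####
After rotation 1 (CCW):
#
#
#
#
After rotation 2 (CCW):
####
After rotation 3 (CCW):
#
#
#
#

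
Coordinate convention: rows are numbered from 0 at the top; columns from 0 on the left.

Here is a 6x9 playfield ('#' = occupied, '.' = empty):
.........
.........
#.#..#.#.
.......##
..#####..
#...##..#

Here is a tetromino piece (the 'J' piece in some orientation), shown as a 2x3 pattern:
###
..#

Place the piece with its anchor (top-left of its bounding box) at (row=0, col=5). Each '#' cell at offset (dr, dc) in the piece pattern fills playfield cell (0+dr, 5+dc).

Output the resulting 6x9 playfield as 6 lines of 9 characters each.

Fill (0+0,5+0) = (0,5)
Fill (0+0,5+1) = (0,6)
Fill (0+0,5+2) = (0,7)
Fill (0+1,5+2) = (1,7)

Answer: .....###.
.......#.
#.#..#.#.
.......##
..#####..
#...##..#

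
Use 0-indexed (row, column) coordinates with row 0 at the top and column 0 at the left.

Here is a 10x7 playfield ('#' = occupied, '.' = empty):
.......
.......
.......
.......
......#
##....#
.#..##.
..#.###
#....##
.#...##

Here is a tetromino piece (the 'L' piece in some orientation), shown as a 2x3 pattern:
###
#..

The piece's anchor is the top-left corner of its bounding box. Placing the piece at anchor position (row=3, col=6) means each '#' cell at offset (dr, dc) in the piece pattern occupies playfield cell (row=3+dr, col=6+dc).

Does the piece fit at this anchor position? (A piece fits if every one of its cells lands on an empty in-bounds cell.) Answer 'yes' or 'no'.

Check each piece cell at anchor (3, 6):
  offset (0,0) -> (3,6): empty -> OK
  offset (0,1) -> (3,7): out of bounds -> FAIL
  offset (0,2) -> (3,8): out of bounds -> FAIL
  offset (1,0) -> (4,6): occupied ('#') -> FAIL
All cells valid: no

Answer: no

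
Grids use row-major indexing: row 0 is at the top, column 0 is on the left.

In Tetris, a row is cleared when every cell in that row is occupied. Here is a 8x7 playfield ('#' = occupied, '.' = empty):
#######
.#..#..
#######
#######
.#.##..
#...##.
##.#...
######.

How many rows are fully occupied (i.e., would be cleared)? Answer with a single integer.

Check each row:
  row 0: 0 empty cells -> FULL (clear)
  row 1: 5 empty cells -> not full
  row 2: 0 empty cells -> FULL (clear)
  row 3: 0 empty cells -> FULL (clear)
  row 4: 4 empty cells -> not full
  row 5: 4 empty cells -> not full
  row 6: 4 empty cells -> not full
  row 7: 1 empty cell -> not full
Total rows cleared: 3

Answer: 3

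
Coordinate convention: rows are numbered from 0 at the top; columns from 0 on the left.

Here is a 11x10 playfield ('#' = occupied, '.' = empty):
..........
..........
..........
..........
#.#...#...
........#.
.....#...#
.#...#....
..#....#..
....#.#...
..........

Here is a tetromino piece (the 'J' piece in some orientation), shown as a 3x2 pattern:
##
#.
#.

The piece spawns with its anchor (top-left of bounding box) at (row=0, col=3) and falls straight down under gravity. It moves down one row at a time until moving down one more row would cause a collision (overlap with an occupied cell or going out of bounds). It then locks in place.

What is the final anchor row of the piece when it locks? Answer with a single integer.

Spawn at (row=0, col=3). Try each row:
  row 0: fits
  row 1: fits
  row 2: fits
  row 3: fits
  row 4: fits
  row 5: fits
  row 6: fits
  row 7: fits
  row 8: fits
  row 9: blocked -> lock at row 8

Answer: 8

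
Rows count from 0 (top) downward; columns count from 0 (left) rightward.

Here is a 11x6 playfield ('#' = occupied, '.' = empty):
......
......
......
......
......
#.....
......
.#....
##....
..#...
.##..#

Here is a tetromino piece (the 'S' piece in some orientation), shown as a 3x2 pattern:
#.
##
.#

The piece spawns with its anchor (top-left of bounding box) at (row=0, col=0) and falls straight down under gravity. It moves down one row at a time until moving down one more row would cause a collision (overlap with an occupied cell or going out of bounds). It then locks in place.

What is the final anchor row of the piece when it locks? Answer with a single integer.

Answer: 3

Derivation:
Spawn at (row=0, col=0). Try each row:
  row 0: fits
  row 1: fits
  row 2: fits
  row 3: fits
  row 4: blocked -> lock at row 3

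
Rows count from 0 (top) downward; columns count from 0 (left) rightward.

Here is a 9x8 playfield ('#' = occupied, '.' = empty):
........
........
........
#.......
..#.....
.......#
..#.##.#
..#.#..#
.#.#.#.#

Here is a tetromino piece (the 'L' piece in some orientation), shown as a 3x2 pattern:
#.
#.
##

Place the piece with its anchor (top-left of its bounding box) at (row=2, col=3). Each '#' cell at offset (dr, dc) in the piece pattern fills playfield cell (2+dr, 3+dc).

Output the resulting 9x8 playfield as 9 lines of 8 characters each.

Answer: ........
........
...#....
#..#....
..###...
.......#
..#.##.#
..#.#..#
.#.#.#.#

Derivation:
Fill (2+0,3+0) = (2,3)
Fill (2+1,3+0) = (3,3)
Fill (2+2,3+0) = (4,3)
Fill (2+2,3+1) = (4,4)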